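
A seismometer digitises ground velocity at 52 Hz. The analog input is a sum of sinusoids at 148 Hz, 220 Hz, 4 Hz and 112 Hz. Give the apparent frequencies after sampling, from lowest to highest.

4 Hz, 8 Hz, 12 Hz

fs/2 = 26 Hz.
148 Hz mod fs = 44 Hz.
44 Hz > fs/2 = 26 Hz, folds to fs − 44 Hz = 8 Hz.
220 Hz mod fs = 12 Hz.
12 Hz ≤ fs/2 = 26 Hz, appears at 12 Hz.
4 Hz ≤ fs/2 = 26 Hz, passes unchanged.
112 Hz mod fs = 8 Hz.
8 Hz ≤ fs/2 = 26 Hz, appears at 8 Hz.
Distinct values: {4 Hz, 8 Hz, 12 Hz}.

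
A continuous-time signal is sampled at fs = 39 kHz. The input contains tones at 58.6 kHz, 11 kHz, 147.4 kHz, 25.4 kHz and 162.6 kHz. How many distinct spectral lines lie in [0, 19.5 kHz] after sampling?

fs/2 = 19.5 kHz.
58.6 kHz mod fs = 19.6 kHz.
19.6 kHz > fs/2 = 19.5 kHz, folds to fs − 19.6 kHz = 19.4 kHz.
11 kHz ≤ fs/2 = 19.5 kHz, passes unchanged.
147.4 kHz mod fs = 30.4 kHz.
30.4 kHz > fs/2 = 19.5 kHz, folds to fs − 30.4 kHz = 8.6 kHz.
25.4 kHz > fs/2 = 19.5 kHz, folds to fs − 25.4 kHz = 13.6 kHz.
162.6 kHz mod fs = 6.6 kHz.
6.6 kHz ≤ fs/2 = 19.5 kHz, appears at 6.6 kHz.
Distinct values: {6.6 kHz, 8.6 kHz, 11 kHz, 13.6 kHz, 19.4 kHz} → 5.

5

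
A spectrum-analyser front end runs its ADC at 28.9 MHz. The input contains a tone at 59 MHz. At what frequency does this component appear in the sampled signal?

59 MHz mod fs = 1.2 MHz.
1.2 MHz ≤ fs/2 = 14.45 MHz, appears at 1.2 MHz.

1.2 MHz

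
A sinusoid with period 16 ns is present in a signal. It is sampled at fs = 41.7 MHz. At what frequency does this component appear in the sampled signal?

20.8 MHz

T = 16 ns → f = 1/T = 62.5 MHz.
62.5 MHz mod fs = 20.8 MHz.
20.8 MHz ≤ fs/2 = 20.85 MHz, appears at 20.8 MHz.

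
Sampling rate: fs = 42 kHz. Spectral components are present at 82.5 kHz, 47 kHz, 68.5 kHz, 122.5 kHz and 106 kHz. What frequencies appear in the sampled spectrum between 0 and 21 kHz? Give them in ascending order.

1.5 kHz, 3.5 kHz, 5 kHz, 15.5 kHz, 20 kHz

fs/2 = 21 kHz.
82.5 kHz mod fs = 40.5 kHz.
40.5 kHz > fs/2 = 21 kHz, folds to fs − 40.5 kHz = 1.5 kHz.
47 kHz mod fs = 5 kHz.
5 kHz ≤ fs/2 = 21 kHz, appears at 5 kHz.
68.5 kHz mod fs = 26.5 kHz.
26.5 kHz > fs/2 = 21 kHz, folds to fs − 26.5 kHz = 15.5 kHz.
122.5 kHz mod fs = 38.5 kHz.
38.5 kHz > fs/2 = 21 kHz, folds to fs − 38.5 kHz = 3.5 kHz.
106 kHz mod fs = 22 kHz.
22 kHz > fs/2 = 21 kHz, folds to fs − 22 kHz = 20 kHz.
Distinct values: {1.5 kHz, 3.5 kHz, 5 kHz, 15.5 kHz, 20 kHz}.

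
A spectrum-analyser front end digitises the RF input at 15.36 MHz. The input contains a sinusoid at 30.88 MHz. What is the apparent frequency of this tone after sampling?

0.16 MHz

30.88 MHz mod fs = 0.16 MHz.
0.16 MHz ≤ fs/2 = 7.68 MHz, appears at 0.16 MHz.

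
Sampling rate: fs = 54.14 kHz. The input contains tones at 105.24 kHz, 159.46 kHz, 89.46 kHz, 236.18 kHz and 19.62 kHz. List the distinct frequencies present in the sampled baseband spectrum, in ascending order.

fs/2 = 27.07 kHz.
105.24 kHz mod fs = 51.1 kHz.
51.1 kHz > fs/2 = 27.07 kHz, folds to fs − 51.1 kHz = 3.04 kHz.
159.46 kHz mod fs = 51.18 kHz.
51.18 kHz > fs/2 = 27.07 kHz, folds to fs − 51.18 kHz = 2.96 kHz.
89.46 kHz mod fs = 35.32 kHz.
35.32 kHz > fs/2 = 27.07 kHz, folds to fs − 35.32 kHz = 18.82 kHz.
236.18 kHz mod fs = 19.62 kHz.
19.62 kHz ≤ fs/2 = 27.07 kHz, appears at 19.62 kHz.
19.62 kHz ≤ fs/2 = 27.07 kHz, passes unchanged.
Distinct values: {2.96 kHz, 3.04 kHz, 18.82 kHz, 19.62 kHz}.

2.96 kHz, 3.04 kHz, 18.82 kHz, 19.62 kHz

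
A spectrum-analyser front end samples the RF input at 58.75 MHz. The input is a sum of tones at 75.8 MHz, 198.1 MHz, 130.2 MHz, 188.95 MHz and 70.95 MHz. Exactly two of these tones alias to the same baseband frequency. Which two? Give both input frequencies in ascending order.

fs/2 = 29.375 MHz.
75.8 MHz mod fs = 17.05 MHz.
17.05 MHz ≤ fs/2 = 29.375 MHz, appears at 17.05 MHz.
198.1 MHz mod fs = 21.85 MHz.
21.85 MHz ≤ fs/2 = 29.375 MHz, appears at 21.85 MHz.
130.2 MHz mod fs = 12.7 MHz.
12.7 MHz ≤ fs/2 = 29.375 MHz, appears at 12.7 MHz.
188.95 MHz mod fs = 12.7 MHz.
12.7 MHz ≤ fs/2 = 29.375 MHz, appears at 12.7 MHz.
70.95 MHz mod fs = 12.2 MHz.
12.2 MHz ≤ fs/2 = 29.375 MHz, appears at 12.2 MHz.
130.2 MHz and 188.95 MHz both map to 12.7 MHz.

130.2 MHz, 188.95 MHz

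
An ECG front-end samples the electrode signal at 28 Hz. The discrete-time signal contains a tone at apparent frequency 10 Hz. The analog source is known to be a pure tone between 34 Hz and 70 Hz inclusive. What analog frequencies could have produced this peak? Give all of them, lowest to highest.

Frequencies that alias to 10 Hz are k·fs ± 10 Hz for integer k ≥ 0.
k=0: 10 Hz.
k=1: 18 Hz, 38 Hz.
k=2: 46 Hz, 66 Hz.
k=3: 74 Hz, 94 Hz.
Within [34 Hz, 70 Hz]: 38 Hz, 46 Hz, 66 Hz.

38 Hz, 46 Hz, 66 Hz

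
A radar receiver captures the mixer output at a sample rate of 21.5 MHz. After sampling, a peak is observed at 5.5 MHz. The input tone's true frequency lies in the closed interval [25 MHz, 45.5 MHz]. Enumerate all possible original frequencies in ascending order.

27 MHz, 37.5 MHz

Frequencies that alias to 5.5 MHz are k·fs ± 5.5 MHz for integer k ≥ 0.
k=0: 5.5 MHz.
k=1: 16 MHz, 27 MHz.
k=2: 37.5 MHz, 48.5 MHz.
k=3: 59 MHz, 70 MHz.
Within [25 MHz, 45.5 MHz]: 27 MHz, 37.5 MHz.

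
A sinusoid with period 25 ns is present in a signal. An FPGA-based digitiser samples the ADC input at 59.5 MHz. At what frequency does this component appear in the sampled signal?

T = 25 ns → f = 1/T = 40 MHz.
40 MHz > fs/2 = 29.75 MHz, folds to fs − 40 MHz = 19.5 MHz.

19.5 MHz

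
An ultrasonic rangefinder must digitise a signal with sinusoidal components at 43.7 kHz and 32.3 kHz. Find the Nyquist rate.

Highest-frequency component: 43.7 kHz.
Nyquist rate = 2 × 43.7 kHz = 87.4 kHz.

87.4 kHz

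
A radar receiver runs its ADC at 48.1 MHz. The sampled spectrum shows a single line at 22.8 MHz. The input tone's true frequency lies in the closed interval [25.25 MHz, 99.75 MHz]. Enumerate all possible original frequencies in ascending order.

25.3 MHz, 70.9 MHz, 73.4 MHz

Frequencies that alias to 22.8 MHz are k·fs ± 22.8 MHz for integer k ≥ 0.
k=0: 22.8 MHz.
k=1: 25.3 MHz, 70.9 MHz.
k=2: 73.4 MHz, 119 MHz.
k=3: 121.5 MHz, 167.1 MHz.
Within [25.25 MHz, 99.75 MHz]: 25.3 MHz, 70.9 MHz, 73.4 MHz.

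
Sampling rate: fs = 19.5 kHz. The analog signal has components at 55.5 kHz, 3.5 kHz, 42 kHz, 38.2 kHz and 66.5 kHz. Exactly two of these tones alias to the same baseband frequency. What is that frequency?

3 kHz

fs/2 = 9.75 kHz.
55.5 kHz mod fs = 16.5 kHz.
16.5 kHz > fs/2 = 9.75 kHz, folds to fs − 16.5 kHz = 3 kHz.
3.5 kHz ≤ fs/2 = 9.75 kHz, passes unchanged.
42 kHz mod fs = 3 kHz.
3 kHz ≤ fs/2 = 9.75 kHz, appears at 3 kHz.
38.2 kHz mod fs = 18.7 kHz.
18.7 kHz > fs/2 = 9.75 kHz, folds to fs − 18.7 kHz = 0.8 kHz.
66.5 kHz mod fs = 8 kHz.
8 kHz ≤ fs/2 = 9.75 kHz, appears at 8 kHz.
42 kHz and 55.5 kHz both map to 3 kHz.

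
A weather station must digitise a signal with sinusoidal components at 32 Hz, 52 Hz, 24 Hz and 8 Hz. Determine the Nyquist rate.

104 Hz

Highest-frequency component: 52 Hz.
Nyquist rate = 2 × 52 Hz = 104 Hz.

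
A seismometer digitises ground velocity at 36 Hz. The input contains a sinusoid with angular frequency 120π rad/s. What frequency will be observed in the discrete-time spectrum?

12 Hz

ω = 120π rad/s → f = ω/(2π) = 60 Hz.
60 Hz mod fs = 24 Hz.
24 Hz > fs/2 = 18 Hz, folds to fs − 24 Hz = 12 Hz.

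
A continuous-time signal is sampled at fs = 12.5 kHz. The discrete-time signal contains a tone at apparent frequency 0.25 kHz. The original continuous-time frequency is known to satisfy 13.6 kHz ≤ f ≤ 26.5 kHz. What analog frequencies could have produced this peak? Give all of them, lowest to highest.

Frequencies that alias to 0.25 kHz are k·fs ± 0.25 kHz for integer k ≥ 0.
k=0: 0.25 kHz.
k=1: 12.25 kHz, 12.75 kHz.
k=2: 24.75 kHz, 25.25 kHz.
k=3: 37.25 kHz, 37.75 kHz.
Within [13.6 kHz, 26.5 kHz]: 24.75 kHz, 25.25 kHz.

24.75 kHz, 25.25 kHz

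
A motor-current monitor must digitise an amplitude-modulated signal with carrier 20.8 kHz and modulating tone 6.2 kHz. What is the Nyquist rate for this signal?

54 kHz

AM sidebands sit at fc ± fm = 14.6 kHz and 27 kHz.
Highest-frequency component: 27 kHz.
Nyquist rate = 2 × 27 kHz = 54 kHz.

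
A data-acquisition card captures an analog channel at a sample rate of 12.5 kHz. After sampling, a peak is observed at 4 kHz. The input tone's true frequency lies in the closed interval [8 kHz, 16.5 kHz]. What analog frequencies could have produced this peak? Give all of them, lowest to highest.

8.5 kHz, 16.5 kHz

Frequencies that alias to 4 kHz are k·fs ± 4 kHz for integer k ≥ 0.
k=0: 4 kHz.
k=1: 8.5 kHz, 16.5 kHz.
k=2: 21 kHz, 29 kHz.
Within [8 kHz, 16.5 kHz]: 8.5 kHz, 16.5 kHz.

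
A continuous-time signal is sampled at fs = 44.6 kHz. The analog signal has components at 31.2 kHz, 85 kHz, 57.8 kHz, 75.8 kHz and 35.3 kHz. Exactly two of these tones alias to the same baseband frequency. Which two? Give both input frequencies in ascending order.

fs/2 = 22.3 kHz.
31.2 kHz > fs/2 = 22.3 kHz, folds to fs − 31.2 kHz = 13.4 kHz.
85 kHz mod fs = 40.4 kHz.
40.4 kHz > fs/2 = 22.3 kHz, folds to fs − 40.4 kHz = 4.2 kHz.
57.8 kHz mod fs = 13.2 kHz.
13.2 kHz ≤ fs/2 = 22.3 kHz, appears at 13.2 kHz.
75.8 kHz mod fs = 31.2 kHz.
31.2 kHz > fs/2 = 22.3 kHz, folds to fs − 31.2 kHz = 13.4 kHz.
35.3 kHz > fs/2 = 22.3 kHz, folds to fs − 35.3 kHz = 9.3 kHz.
31.2 kHz and 75.8 kHz both map to 13.4 kHz.

31.2 kHz, 75.8 kHz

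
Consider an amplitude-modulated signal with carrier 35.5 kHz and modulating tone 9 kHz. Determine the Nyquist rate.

AM sidebands sit at fc ± fm = 26.5 kHz and 44.5 kHz.
Highest-frequency component: 44.5 kHz.
Nyquist rate = 2 × 44.5 kHz = 89 kHz.

89 kHz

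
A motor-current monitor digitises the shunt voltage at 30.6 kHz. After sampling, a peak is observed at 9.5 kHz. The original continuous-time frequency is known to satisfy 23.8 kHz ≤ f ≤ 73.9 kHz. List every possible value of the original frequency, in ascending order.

40.1 kHz, 51.7 kHz, 70.7 kHz

Frequencies that alias to 9.5 kHz are k·fs ± 9.5 kHz for integer k ≥ 0.
k=0: 9.5 kHz.
k=1: 21.1 kHz, 40.1 kHz.
k=2: 51.7 kHz, 70.7 kHz.
k=3: 82.3 kHz, 101.3 kHz.
Within [23.8 kHz, 73.9 kHz]: 40.1 kHz, 51.7 kHz, 70.7 kHz.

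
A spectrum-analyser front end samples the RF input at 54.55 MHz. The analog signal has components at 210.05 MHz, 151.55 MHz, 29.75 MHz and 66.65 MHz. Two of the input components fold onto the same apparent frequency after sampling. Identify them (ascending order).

fs/2 = 27.275 MHz.
210.05 MHz mod fs = 46.4 MHz.
46.4 MHz > fs/2 = 27.275 MHz, folds to fs − 46.4 MHz = 8.15 MHz.
151.55 MHz mod fs = 42.45 MHz.
42.45 MHz > fs/2 = 27.275 MHz, folds to fs − 42.45 MHz = 12.1 MHz.
29.75 MHz > fs/2 = 27.275 MHz, folds to fs − 29.75 MHz = 24.8 MHz.
66.65 MHz mod fs = 12.1 MHz.
12.1 MHz ≤ fs/2 = 27.275 MHz, appears at 12.1 MHz.
66.65 MHz and 151.55 MHz both map to 12.1 MHz.

66.65 MHz, 151.55 MHz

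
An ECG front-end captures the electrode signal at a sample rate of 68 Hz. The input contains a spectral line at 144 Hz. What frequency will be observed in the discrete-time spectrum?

8 Hz

144 Hz mod fs = 8 Hz.
8 Hz ≤ fs/2 = 34 Hz, appears at 8 Hz.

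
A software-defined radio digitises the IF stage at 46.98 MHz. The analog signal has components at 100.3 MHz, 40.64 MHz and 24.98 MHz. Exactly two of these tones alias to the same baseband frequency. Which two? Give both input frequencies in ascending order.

40.64 MHz, 100.3 MHz

fs/2 = 23.49 MHz.
100.3 MHz mod fs = 6.34 MHz.
6.34 MHz ≤ fs/2 = 23.49 MHz, appears at 6.34 MHz.
40.64 MHz > fs/2 = 23.49 MHz, folds to fs − 40.64 MHz = 6.34 MHz.
24.98 MHz > fs/2 = 23.49 MHz, folds to fs − 24.98 MHz = 22 MHz.
40.64 MHz and 100.3 MHz both map to 6.34 MHz.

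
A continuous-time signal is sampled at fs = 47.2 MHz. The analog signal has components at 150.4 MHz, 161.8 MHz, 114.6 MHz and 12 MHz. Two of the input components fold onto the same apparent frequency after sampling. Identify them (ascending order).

fs/2 = 23.6 MHz.
150.4 MHz mod fs = 8.8 MHz.
8.8 MHz ≤ fs/2 = 23.6 MHz, appears at 8.8 MHz.
161.8 MHz mod fs = 20.2 MHz.
20.2 MHz ≤ fs/2 = 23.6 MHz, appears at 20.2 MHz.
114.6 MHz mod fs = 20.2 MHz.
20.2 MHz ≤ fs/2 = 23.6 MHz, appears at 20.2 MHz.
12 MHz ≤ fs/2 = 23.6 MHz, passes unchanged.
114.6 MHz and 161.8 MHz both map to 20.2 MHz.

114.6 MHz, 161.8 MHz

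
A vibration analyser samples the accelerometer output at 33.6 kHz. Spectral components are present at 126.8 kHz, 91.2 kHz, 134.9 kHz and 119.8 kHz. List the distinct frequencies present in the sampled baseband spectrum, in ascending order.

0.5 kHz, 7.6 kHz, 9.6 kHz, 14.6 kHz

fs/2 = 16.8 kHz.
126.8 kHz mod fs = 26 kHz.
26 kHz > fs/2 = 16.8 kHz, folds to fs − 26 kHz = 7.6 kHz.
91.2 kHz mod fs = 24 kHz.
24 kHz > fs/2 = 16.8 kHz, folds to fs − 24 kHz = 9.6 kHz.
134.9 kHz mod fs = 0.5 kHz.
0.5 kHz ≤ fs/2 = 16.8 kHz, appears at 0.5 kHz.
119.8 kHz mod fs = 19 kHz.
19 kHz > fs/2 = 16.8 kHz, folds to fs − 19 kHz = 14.6 kHz.
Distinct values: {0.5 kHz, 7.6 kHz, 9.6 kHz, 14.6 kHz}.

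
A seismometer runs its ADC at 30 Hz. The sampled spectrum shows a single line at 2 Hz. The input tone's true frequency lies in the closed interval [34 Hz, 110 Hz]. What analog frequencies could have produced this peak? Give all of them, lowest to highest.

58 Hz, 62 Hz, 88 Hz, 92 Hz

Frequencies that alias to 2 Hz are k·fs ± 2 Hz for integer k ≥ 0.
k=0: 2 Hz.
k=1: 28 Hz, 32 Hz.
k=2: 58 Hz, 62 Hz.
k=3: 88 Hz, 92 Hz.
k=4: 118 Hz, 122 Hz.
Within [34 Hz, 110 Hz]: 58 Hz, 62 Hz, 88 Hz, 92 Hz.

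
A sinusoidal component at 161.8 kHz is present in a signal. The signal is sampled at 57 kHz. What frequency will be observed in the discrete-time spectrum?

9.2 kHz

161.8 kHz mod fs = 47.8 kHz.
47.8 kHz > fs/2 = 28.5 kHz, folds to fs − 47.8 kHz = 9.2 kHz.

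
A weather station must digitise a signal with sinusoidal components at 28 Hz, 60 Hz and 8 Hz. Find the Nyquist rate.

120 Hz

Highest-frequency component: 60 Hz.
Nyquist rate = 2 × 60 Hz = 120 Hz.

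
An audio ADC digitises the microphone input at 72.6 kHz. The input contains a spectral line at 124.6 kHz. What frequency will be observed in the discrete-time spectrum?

124.6 kHz mod fs = 52 kHz.
52 kHz > fs/2 = 36.3 kHz, folds to fs − 52 kHz = 20.6 kHz.

20.6 kHz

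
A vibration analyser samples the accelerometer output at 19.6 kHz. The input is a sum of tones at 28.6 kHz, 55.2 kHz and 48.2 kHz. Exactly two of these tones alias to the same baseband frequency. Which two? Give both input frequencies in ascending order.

fs/2 = 9.8 kHz.
28.6 kHz mod fs = 9 kHz.
9 kHz ≤ fs/2 = 9.8 kHz, appears at 9 kHz.
55.2 kHz mod fs = 16 kHz.
16 kHz > fs/2 = 9.8 kHz, folds to fs − 16 kHz = 3.6 kHz.
48.2 kHz mod fs = 9 kHz.
9 kHz ≤ fs/2 = 9.8 kHz, appears at 9 kHz.
28.6 kHz and 48.2 kHz both map to 9 kHz.

28.6 kHz, 48.2 kHz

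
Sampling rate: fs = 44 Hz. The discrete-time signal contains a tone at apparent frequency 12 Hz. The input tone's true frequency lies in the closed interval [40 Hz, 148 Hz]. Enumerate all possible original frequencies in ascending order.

Frequencies that alias to 12 Hz are k·fs ± 12 Hz for integer k ≥ 0.
k=0: 12 Hz.
k=1: 32 Hz, 56 Hz.
k=2: 76 Hz, 100 Hz.
k=3: 120 Hz, 144 Hz.
k=4: 164 Hz, 188 Hz.
Within [40 Hz, 148 Hz]: 56 Hz, 76 Hz, 100 Hz, 120 Hz, 144 Hz.

56 Hz, 76 Hz, 100 Hz, 120 Hz, 144 Hz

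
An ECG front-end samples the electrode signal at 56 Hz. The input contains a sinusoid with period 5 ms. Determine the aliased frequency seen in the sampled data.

T = 5 ms → f = 1/T = 200 Hz.
200 Hz mod fs = 32 Hz.
32 Hz > fs/2 = 28 Hz, folds to fs − 32 Hz = 24 Hz.

24 Hz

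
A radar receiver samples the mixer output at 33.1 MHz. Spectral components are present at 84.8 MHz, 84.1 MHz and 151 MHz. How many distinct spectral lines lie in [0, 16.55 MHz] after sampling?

fs/2 = 16.55 MHz.
84.8 MHz mod fs = 18.6 MHz.
18.6 MHz > fs/2 = 16.55 MHz, folds to fs − 18.6 MHz = 14.5 MHz.
84.1 MHz mod fs = 17.9 MHz.
17.9 MHz > fs/2 = 16.55 MHz, folds to fs − 17.9 MHz = 15.2 MHz.
151 MHz mod fs = 18.6 MHz.
18.6 MHz > fs/2 = 16.55 MHz, folds to fs − 18.6 MHz = 14.5 MHz.
Distinct values: {14.5 MHz, 15.2 MHz} → 2.

2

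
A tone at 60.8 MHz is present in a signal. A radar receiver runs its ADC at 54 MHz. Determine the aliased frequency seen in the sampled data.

60.8 MHz mod fs = 6.8 MHz.
6.8 MHz ≤ fs/2 = 27 MHz, appears at 6.8 MHz.

6.8 MHz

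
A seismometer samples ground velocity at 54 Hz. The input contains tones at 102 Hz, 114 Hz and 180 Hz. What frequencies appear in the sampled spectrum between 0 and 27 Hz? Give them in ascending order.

fs/2 = 27 Hz.
102 Hz mod fs = 48 Hz.
48 Hz > fs/2 = 27 Hz, folds to fs − 48 Hz = 6 Hz.
114 Hz mod fs = 6 Hz.
6 Hz ≤ fs/2 = 27 Hz, appears at 6 Hz.
180 Hz mod fs = 18 Hz.
18 Hz ≤ fs/2 = 27 Hz, appears at 18 Hz.
Distinct values: {6 Hz, 18 Hz}.

6 Hz, 18 Hz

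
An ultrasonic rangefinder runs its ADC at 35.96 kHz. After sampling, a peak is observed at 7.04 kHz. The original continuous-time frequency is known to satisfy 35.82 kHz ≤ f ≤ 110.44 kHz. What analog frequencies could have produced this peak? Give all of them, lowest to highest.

Frequencies that alias to 7.04 kHz are k·fs ± 7.04 kHz for integer k ≥ 0.
k=0: 7.04 kHz.
k=1: 28.92 kHz, 43 kHz.
k=2: 64.88 kHz, 78.96 kHz.
k=3: 100.84 kHz, 114.92 kHz.
k=4: 136.8 kHz, 150.88 kHz.
Within [35.82 kHz, 110.44 kHz]: 43 kHz, 64.88 kHz, 78.96 kHz, 100.84 kHz.

43 kHz, 64.88 kHz, 78.96 kHz, 100.84 kHz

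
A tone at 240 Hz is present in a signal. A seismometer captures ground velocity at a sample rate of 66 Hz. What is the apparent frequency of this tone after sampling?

24 Hz

240 Hz mod fs = 42 Hz.
42 Hz > fs/2 = 33 Hz, folds to fs − 42 Hz = 24 Hz.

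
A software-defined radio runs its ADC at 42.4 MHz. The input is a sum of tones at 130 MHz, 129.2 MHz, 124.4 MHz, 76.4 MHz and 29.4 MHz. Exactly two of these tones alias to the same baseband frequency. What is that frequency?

2.8 MHz

fs/2 = 21.2 MHz.
130 MHz mod fs = 2.8 MHz.
2.8 MHz ≤ fs/2 = 21.2 MHz, appears at 2.8 MHz.
129.2 MHz mod fs = 2 MHz.
2 MHz ≤ fs/2 = 21.2 MHz, appears at 2 MHz.
124.4 MHz mod fs = 39.6 MHz.
39.6 MHz > fs/2 = 21.2 MHz, folds to fs − 39.6 MHz = 2.8 MHz.
76.4 MHz mod fs = 34 MHz.
34 MHz > fs/2 = 21.2 MHz, folds to fs − 34 MHz = 8.4 MHz.
29.4 MHz > fs/2 = 21.2 MHz, folds to fs − 29.4 MHz = 13 MHz.
124.4 MHz and 130 MHz both map to 2.8 MHz.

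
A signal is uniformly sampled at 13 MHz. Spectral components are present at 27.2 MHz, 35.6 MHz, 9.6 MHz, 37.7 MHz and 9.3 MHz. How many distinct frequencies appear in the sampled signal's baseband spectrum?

4

fs/2 = 6.5 MHz.
27.2 MHz mod fs = 1.2 MHz.
1.2 MHz ≤ fs/2 = 6.5 MHz, appears at 1.2 MHz.
35.6 MHz mod fs = 9.6 MHz.
9.6 MHz > fs/2 = 6.5 MHz, folds to fs − 9.6 MHz = 3.4 MHz.
9.6 MHz > fs/2 = 6.5 MHz, folds to fs − 9.6 MHz = 3.4 MHz.
37.7 MHz mod fs = 11.7 MHz.
11.7 MHz > fs/2 = 6.5 MHz, folds to fs − 11.7 MHz = 1.3 MHz.
9.3 MHz > fs/2 = 6.5 MHz, folds to fs − 9.3 MHz = 3.7 MHz.
Distinct values: {1.2 MHz, 1.3 MHz, 3.4 MHz, 3.7 MHz} → 4.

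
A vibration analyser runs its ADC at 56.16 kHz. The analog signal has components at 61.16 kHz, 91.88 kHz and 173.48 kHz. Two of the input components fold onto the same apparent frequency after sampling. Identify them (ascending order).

fs/2 = 28.08 kHz.
61.16 kHz mod fs = 5 kHz.
5 kHz ≤ fs/2 = 28.08 kHz, appears at 5 kHz.
91.88 kHz mod fs = 35.72 kHz.
35.72 kHz > fs/2 = 28.08 kHz, folds to fs − 35.72 kHz = 20.44 kHz.
173.48 kHz mod fs = 5 kHz.
5 kHz ≤ fs/2 = 28.08 kHz, appears at 5 kHz.
61.16 kHz and 173.48 kHz both map to 5 kHz.

61.16 kHz, 173.48 kHz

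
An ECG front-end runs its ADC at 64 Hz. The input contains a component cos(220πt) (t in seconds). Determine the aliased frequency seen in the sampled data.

ω = 220π rad/s → f = ω/(2π) = 110 Hz.
110 Hz mod fs = 46 Hz.
46 Hz > fs/2 = 32 Hz, folds to fs − 46 Hz = 18 Hz.

18 Hz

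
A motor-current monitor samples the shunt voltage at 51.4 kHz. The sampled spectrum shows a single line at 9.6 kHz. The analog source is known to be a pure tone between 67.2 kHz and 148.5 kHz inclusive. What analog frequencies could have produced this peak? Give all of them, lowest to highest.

Frequencies that alias to 9.6 kHz are k·fs ± 9.6 kHz for integer k ≥ 0.
k=0: 9.6 kHz.
k=1: 41.8 kHz, 61 kHz.
k=2: 93.2 kHz, 112.4 kHz.
k=3: 144.6 kHz, 163.8 kHz.
k=4: 196 kHz, 215.2 kHz.
Within [67.2 kHz, 148.5 kHz]: 93.2 kHz, 112.4 kHz, 144.6 kHz.

93.2 kHz, 112.4 kHz, 144.6 kHz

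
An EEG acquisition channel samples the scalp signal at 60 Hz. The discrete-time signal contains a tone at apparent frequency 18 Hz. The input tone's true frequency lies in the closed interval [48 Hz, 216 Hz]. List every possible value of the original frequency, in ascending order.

Frequencies that alias to 18 Hz are k·fs ± 18 Hz for integer k ≥ 0.
k=0: 18 Hz.
k=1: 42 Hz, 78 Hz.
k=2: 102 Hz, 138 Hz.
k=3: 162 Hz, 198 Hz.
k=4: 222 Hz, 258 Hz.
Within [48 Hz, 216 Hz]: 78 Hz, 102 Hz, 138 Hz, 162 Hz, 198 Hz.

78 Hz, 102 Hz, 138 Hz, 162 Hz, 198 Hz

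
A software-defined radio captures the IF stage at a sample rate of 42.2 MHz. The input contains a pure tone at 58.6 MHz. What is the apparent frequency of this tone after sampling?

58.6 MHz mod fs = 16.4 MHz.
16.4 MHz ≤ fs/2 = 21.1 MHz, appears at 16.4 MHz.

16.4 MHz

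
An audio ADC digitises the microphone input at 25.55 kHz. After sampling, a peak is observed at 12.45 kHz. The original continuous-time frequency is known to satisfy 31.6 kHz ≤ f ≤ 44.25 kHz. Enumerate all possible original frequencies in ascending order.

38 kHz, 38.65 kHz

Frequencies that alias to 12.45 kHz are k·fs ± 12.45 kHz for integer k ≥ 0.
k=0: 12.45 kHz.
k=1: 13.1 kHz, 38 kHz.
k=2: 38.65 kHz, 63.55 kHz.
k=3: 64.2 kHz, 89.1 kHz.
Within [31.6 kHz, 44.25 kHz]: 38 kHz, 38.65 kHz.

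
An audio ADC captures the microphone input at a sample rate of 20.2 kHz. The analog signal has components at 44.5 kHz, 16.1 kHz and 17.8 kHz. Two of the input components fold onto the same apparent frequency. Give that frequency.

fs/2 = 10.1 kHz.
44.5 kHz mod fs = 4.1 kHz.
4.1 kHz ≤ fs/2 = 10.1 kHz, appears at 4.1 kHz.
16.1 kHz > fs/2 = 10.1 kHz, folds to fs − 16.1 kHz = 4.1 kHz.
17.8 kHz > fs/2 = 10.1 kHz, folds to fs − 17.8 kHz = 2.4 kHz.
16.1 kHz and 44.5 kHz both map to 4.1 kHz.

4.1 kHz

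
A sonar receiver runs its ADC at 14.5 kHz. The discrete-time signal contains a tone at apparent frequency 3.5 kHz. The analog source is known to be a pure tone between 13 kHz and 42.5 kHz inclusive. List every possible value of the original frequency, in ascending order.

18 kHz, 25.5 kHz, 32.5 kHz, 40 kHz

Frequencies that alias to 3.5 kHz are k·fs ± 3.5 kHz for integer k ≥ 0.
k=0: 3.5 kHz.
k=1: 11 kHz, 18 kHz.
k=2: 25.5 kHz, 32.5 kHz.
k=3: 40 kHz, 47 kHz.
k=4: 54.5 kHz, 61.5 kHz.
Within [13 kHz, 42.5 kHz]: 18 kHz, 25.5 kHz, 32.5 kHz, 40 kHz.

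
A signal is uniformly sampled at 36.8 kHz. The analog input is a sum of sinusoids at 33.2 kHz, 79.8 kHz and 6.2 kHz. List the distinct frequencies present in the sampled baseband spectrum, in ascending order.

fs/2 = 18.4 kHz.
33.2 kHz > fs/2 = 18.4 kHz, folds to fs − 33.2 kHz = 3.6 kHz.
79.8 kHz mod fs = 6.2 kHz.
6.2 kHz ≤ fs/2 = 18.4 kHz, appears at 6.2 kHz.
6.2 kHz ≤ fs/2 = 18.4 kHz, passes unchanged.
Distinct values: {3.6 kHz, 6.2 kHz}.

3.6 kHz, 6.2 kHz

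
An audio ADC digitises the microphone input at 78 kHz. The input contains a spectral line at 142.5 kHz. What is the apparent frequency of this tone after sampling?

142.5 kHz mod fs = 64.5 kHz.
64.5 kHz > fs/2 = 39 kHz, folds to fs − 64.5 kHz = 13.5 kHz.

13.5 kHz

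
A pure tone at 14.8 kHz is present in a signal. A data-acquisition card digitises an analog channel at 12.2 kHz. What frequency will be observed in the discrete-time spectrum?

14.8 kHz mod fs = 2.6 kHz.
2.6 kHz ≤ fs/2 = 6.1 kHz, appears at 2.6 kHz.

2.6 kHz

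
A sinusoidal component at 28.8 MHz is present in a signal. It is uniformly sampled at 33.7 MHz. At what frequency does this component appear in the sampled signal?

4.9 MHz

28.8 MHz > fs/2 = 16.85 MHz, folds to fs − 28.8 MHz = 4.9 MHz.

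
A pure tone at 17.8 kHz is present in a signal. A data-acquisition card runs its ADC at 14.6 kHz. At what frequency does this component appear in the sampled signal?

17.8 kHz mod fs = 3.2 kHz.
3.2 kHz ≤ fs/2 = 7.3 kHz, appears at 3.2 kHz.

3.2 kHz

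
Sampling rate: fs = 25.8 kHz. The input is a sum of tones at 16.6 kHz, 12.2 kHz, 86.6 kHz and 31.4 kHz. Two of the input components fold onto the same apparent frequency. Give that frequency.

9.2 kHz

fs/2 = 12.9 kHz.
16.6 kHz > fs/2 = 12.9 kHz, folds to fs − 16.6 kHz = 9.2 kHz.
12.2 kHz ≤ fs/2 = 12.9 kHz, passes unchanged.
86.6 kHz mod fs = 9.2 kHz.
9.2 kHz ≤ fs/2 = 12.9 kHz, appears at 9.2 kHz.
31.4 kHz mod fs = 5.6 kHz.
5.6 kHz ≤ fs/2 = 12.9 kHz, appears at 5.6 kHz.
16.6 kHz and 86.6 kHz both map to 9.2 kHz.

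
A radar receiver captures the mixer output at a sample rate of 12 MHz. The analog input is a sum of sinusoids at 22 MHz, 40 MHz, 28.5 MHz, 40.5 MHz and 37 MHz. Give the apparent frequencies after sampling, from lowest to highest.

1 MHz, 2 MHz, 4 MHz, 4.5 MHz

fs/2 = 6 MHz.
22 MHz mod fs = 10 MHz.
10 MHz > fs/2 = 6 MHz, folds to fs − 10 MHz = 2 MHz.
40 MHz mod fs = 4 MHz.
4 MHz ≤ fs/2 = 6 MHz, appears at 4 MHz.
28.5 MHz mod fs = 4.5 MHz.
4.5 MHz ≤ fs/2 = 6 MHz, appears at 4.5 MHz.
40.5 MHz mod fs = 4.5 MHz.
4.5 MHz ≤ fs/2 = 6 MHz, appears at 4.5 MHz.
37 MHz mod fs = 1 MHz.
1 MHz ≤ fs/2 = 6 MHz, appears at 1 MHz.
Distinct values: {1 MHz, 2 MHz, 4 MHz, 4.5 MHz}.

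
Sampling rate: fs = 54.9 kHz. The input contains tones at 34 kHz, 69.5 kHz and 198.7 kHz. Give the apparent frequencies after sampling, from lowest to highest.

14.6 kHz, 20.9 kHz

fs/2 = 27.45 kHz.
34 kHz > fs/2 = 27.45 kHz, folds to fs − 34 kHz = 20.9 kHz.
69.5 kHz mod fs = 14.6 kHz.
14.6 kHz ≤ fs/2 = 27.45 kHz, appears at 14.6 kHz.
198.7 kHz mod fs = 34 kHz.
34 kHz > fs/2 = 27.45 kHz, folds to fs − 34 kHz = 20.9 kHz.
Distinct values: {14.6 kHz, 20.9 kHz}.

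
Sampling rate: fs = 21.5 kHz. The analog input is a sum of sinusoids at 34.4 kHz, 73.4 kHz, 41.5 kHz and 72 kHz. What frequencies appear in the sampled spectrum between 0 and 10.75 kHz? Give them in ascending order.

fs/2 = 10.75 kHz.
34.4 kHz mod fs = 12.9 kHz.
12.9 kHz > fs/2 = 10.75 kHz, folds to fs − 12.9 kHz = 8.6 kHz.
73.4 kHz mod fs = 8.9 kHz.
8.9 kHz ≤ fs/2 = 10.75 kHz, appears at 8.9 kHz.
41.5 kHz mod fs = 20 kHz.
20 kHz > fs/2 = 10.75 kHz, folds to fs − 20 kHz = 1.5 kHz.
72 kHz mod fs = 7.5 kHz.
7.5 kHz ≤ fs/2 = 10.75 kHz, appears at 7.5 kHz.
Distinct values: {1.5 kHz, 7.5 kHz, 8.6 kHz, 8.9 kHz}.

1.5 kHz, 7.5 kHz, 8.6 kHz, 8.9 kHz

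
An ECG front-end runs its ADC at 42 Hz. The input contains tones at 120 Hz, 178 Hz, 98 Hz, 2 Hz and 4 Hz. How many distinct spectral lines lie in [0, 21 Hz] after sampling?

5

fs/2 = 21 Hz.
120 Hz mod fs = 36 Hz.
36 Hz > fs/2 = 21 Hz, folds to fs − 36 Hz = 6 Hz.
178 Hz mod fs = 10 Hz.
10 Hz ≤ fs/2 = 21 Hz, appears at 10 Hz.
98 Hz mod fs = 14 Hz.
14 Hz ≤ fs/2 = 21 Hz, appears at 14 Hz.
2 Hz ≤ fs/2 = 21 Hz, passes unchanged.
4 Hz ≤ fs/2 = 21 Hz, passes unchanged.
Distinct values: {2 Hz, 4 Hz, 6 Hz, 10 Hz, 14 Hz} → 5.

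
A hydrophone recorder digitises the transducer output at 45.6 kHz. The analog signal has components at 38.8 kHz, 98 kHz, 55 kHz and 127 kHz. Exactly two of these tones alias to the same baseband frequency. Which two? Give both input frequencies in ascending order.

fs/2 = 22.8 kHz.
38.8 kHz > fs/2 = 22.8 kHz, folds to fs − 38.8 kHz = 6.8 kHz.
98 kHz mod fs = 6.8 kHz.
6.8 kHz ≤ fs/2 = 22.8 kHz, appears at 6.8 kHz.
55 kHz mod fs = 9.4 kHz.
9.4 kHz ≤ fs/2 = 22.8 kHz, appears at 9.4 kHz.
127 kHz mod fs = 35.8 kHz.
35.8 kHz > fs/2 = 22.8 kHz, folds to fs − 35.8 kHz = 9.8 kHz.
38.8 kHz and 98 kHz both map to 6.8 kHz.

38.8 kHz, 98 kHz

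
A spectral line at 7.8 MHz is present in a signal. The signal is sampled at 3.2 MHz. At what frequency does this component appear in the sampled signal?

7.8 MHz mod fs = 1.4 MHz.
1.4 MHz ≤ fs/2 = 1.6 MHz, appears at 1.4 MHz.

1.4 MHz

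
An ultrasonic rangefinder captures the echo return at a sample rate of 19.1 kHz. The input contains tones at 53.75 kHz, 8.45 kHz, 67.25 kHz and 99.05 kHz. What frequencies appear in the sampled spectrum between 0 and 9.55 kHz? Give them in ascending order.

fs/2 = 9.55 kHz.
53.75 kHz mod fs = 15.55 kHz.
15.55 kHz > fs/2 = 9.55 kHz, folds to fs − 15.55 kHz = 3.55 kHz.
8.45 kHz ≤ fs/2 = 9.55 kHz, passes unchanged.
67.25 kHz mod fs = 9.95 kHz.
9.95 kHz > fs/2 = 9.55 kHz, folds to fs − 9.95 kHz = 9.15 kHz.
99.05 kHz mod fs = 3.55 kHz.
3.55 kHz ≤ fs/2 = 9.55 kHz, appears at 3.55 kHz.
Distinct values: {3.55 kHz, 8.45 kHz, 9.15 kHz}.

3.55 kHz, 8.45 kHz, 9.15 kHz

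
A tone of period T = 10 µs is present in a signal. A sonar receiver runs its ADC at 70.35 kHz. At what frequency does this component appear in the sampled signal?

T = 10 µs → f = 1/T = 100 kHz.
100 kHz mod fs = 29.65 kHz.
29.65 kHz ≤ fs/2 = 35.175 kHz, appears at 29.65 kHz.

29.65 kHz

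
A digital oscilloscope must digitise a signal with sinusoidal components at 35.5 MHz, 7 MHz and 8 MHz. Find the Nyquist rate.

Highest-frequency component: 35.5 MHz.
Nyquist rate = 2 × 35.5 MHz = 71 MHz.

71 MHz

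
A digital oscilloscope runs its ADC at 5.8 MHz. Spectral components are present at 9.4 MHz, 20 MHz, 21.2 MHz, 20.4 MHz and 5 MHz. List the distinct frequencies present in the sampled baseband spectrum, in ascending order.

0.8 MHz, 2 MHz, 2.2 MHz, 2.6 MHz, 2.8 MHz

fs/2 = 2.9 MHz.
9.4 MHz mod fs = 3.6 MHz.
3.6 MHz > fs/2 = 2.9 MHz, folds to fs − 3.6 MHz = 2.2 MHz.
20 MHz mod fs = 2.6 MHz.
2.6 MHz ≤ fs/2 = 2.9 MHz, appears at 2.6 MHz.
21.2 MHz mod fs = 3.8 MHz.
3.8 MHz > fs/2 = 2.9 MHz, folds to fs − 3.8 MHz = 2 MHz.
20.4 MHz mod fs = 3 MHz.
3 MHz > fs/2 = 2.9 MHz, folds to fs − 3 MHz = 2.8 MHz.
5 MHz > fs/2 = 2.9 MHz, folds to fs − 5 MHz = 0.8 MHz.
Distinct values: {0.8 MHz, 2 MHz, 2.2 MHz, 2.6 MHz, 2.8 MHz}.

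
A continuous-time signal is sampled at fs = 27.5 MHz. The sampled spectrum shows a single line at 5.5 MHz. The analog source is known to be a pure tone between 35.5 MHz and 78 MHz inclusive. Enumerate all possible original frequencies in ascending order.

49.5 MHz, 60.5 MHz, 77 MHz

Frequencies that alias to 5.5 MHz are k·fs ± 5.5 MHz for integer k ≥ 0.
k=0: 5.5 MHz.
k=1: 22 MHz, 33 MHz.
k=2: 49.5 MHz, 60.5 MHz.
k=3: 77 MHz, 88 MHz.
k=4: 104.5 MHz, 115.5 MHz.
Within [35.5 MHz, 78 MHz]: 49.5 MHz, 60.5 MHz, 77 MHz.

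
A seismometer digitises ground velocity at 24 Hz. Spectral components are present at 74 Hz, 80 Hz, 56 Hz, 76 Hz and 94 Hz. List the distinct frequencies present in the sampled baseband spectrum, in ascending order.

fs/2 = 12 Hz.
74 Hz mod fs = 2 Hz.
2 Hz ≤ fs/2 = 12 Hz, appears at 2 Hz.
80 Hz mod fs = 8 Hz.
8 Hz ≤ fs/2 = 12 Hz, appears at 8 Hz.
56 Hz mod fs = 8 Hz.
8 Hz ≤ fs/2 = 12 Hz, appears at 8 Hz.
76 Hz mod fs = 4 Hz.
4 Hz ≤ fs/2 = 12 Hz, appears at 4 Hz.
94 Hz mod fs = 22 Hz.
22 Hz > fs/2 = 12 Hz, folds to fs − 22 Hz = 2 Hz.
Distinct values: {2 Hz, 4 Hz, 8 Hz}.

2 Hz, 4 Hz, 8 Hz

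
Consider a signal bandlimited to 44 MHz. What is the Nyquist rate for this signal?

Nyquist rate = 2 × 44 MHz = 88 MHz.

88 MHz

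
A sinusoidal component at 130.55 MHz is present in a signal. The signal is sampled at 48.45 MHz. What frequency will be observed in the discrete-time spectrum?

130.55 MHz mod fs = 33.65 MHz.
33.65 MHz > fs/2 = 24.225 MHz, folds to fs − 33.65 MHz = 14.8 MHz.

14.8 MHz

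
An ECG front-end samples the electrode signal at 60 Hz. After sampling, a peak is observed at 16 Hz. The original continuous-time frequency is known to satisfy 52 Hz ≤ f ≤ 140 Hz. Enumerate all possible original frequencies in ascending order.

76 Hz, 104 Hz, 136 Hz

Frequencies that alias to 16 Hz are k·fs ± 16 Hz for integer k ≥ 0.
k=0: 16 Hz.
k=1: 44 Hz, 76 Hz.
k=2: 104 Hz, 136 Hz.
k=3: 164 Hz, 196 Hz.
Within [52 Hz, 140 Hz]: 76 Hz, 104 Hz, 136 Hz.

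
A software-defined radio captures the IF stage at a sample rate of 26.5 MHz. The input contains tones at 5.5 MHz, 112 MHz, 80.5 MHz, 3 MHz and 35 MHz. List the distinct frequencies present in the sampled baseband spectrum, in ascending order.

1 MHz, 3 MHz, 5.5 MHz, 6 MHz, 8.5 MHz

fs/2 = 13.25 MHz.
5.5 MHz ≤ fs/2 = 13.25 MHz, passes unchanged.
112 MHz mod fs = 6 MHz.
6 MHz ≤ fs/2 = 13.25 MHz, appears at 6 MHz.
80.5 MHz mod fs = 1 MHz.
1 MHz ≤ fs/2 = 13.25 MHz, appears at 1 MHz.
3 MHz ≤ fs/2 = 13.25 MHz, passes unchanged.
35 MHz mod fs = 8.5 MHz.
8.5 MHz ≤ fs/2 = 13.25 MHz, appears at 8.5 MHz.
Distinct values: {1 MHz, 3 MHz, 5.5 MHz, 6 MHz, 8.5 MHz}.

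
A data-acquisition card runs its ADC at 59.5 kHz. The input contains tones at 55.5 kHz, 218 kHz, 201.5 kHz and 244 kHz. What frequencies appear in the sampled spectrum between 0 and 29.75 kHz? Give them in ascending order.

4 kHz, 6 kHz, 20 kHz, 23 kHz

fs/2 = 29.75 kHz.
55.5 kHz > fs/2 = 29.75 kHz, folds to fs − 55.5 kHz = 4 kHz.
218 kHz mod fs = 39.5 kHz.
39.5 kHz > fs/2 = 29.75 kHz, folds to fs − 39.5 kHz = 20 kHz.
201.5 kHz mod fs = 23 kHz.
23 kHz ≤ fs/2 = 29.75 kHz, appears at 23 kHz.
244 kHz mod fs = 6 kHz.
6 kHz ≤ fs/2 = 29.75 kHz, appears at 6 kHz.
Distinct values: {4 kHz, 6 kHz, 20 kHz, 23 kHz}.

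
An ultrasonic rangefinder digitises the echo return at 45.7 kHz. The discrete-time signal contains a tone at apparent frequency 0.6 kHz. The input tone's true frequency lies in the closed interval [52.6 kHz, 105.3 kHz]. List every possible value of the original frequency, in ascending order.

90.8 kHz, 92 kHz

Frequencies that alias to 0.6 kHz are k·fs ± 0.6 kHz for integer k ≥ 0.
k=0: 0.6 kHz.
k=1: 45.1 kHz, 46.3 kHz.
k=2: 90.8 kHz, 92 kHz.
k=3: 136.5 kHz, 137.7 kHz.
Within [52.6 kHz, 105.3 kHz]: 90.8 kHz, 92 kHz.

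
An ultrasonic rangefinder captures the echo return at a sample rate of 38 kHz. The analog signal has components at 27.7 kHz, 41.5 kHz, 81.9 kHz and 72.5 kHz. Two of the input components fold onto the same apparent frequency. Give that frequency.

fs/2 = 19 kHz.
27.7 kHz > fs/2 = 19 kHz, folds to fs − 27.7 kHz = 10.3 kHz.
41.5 kHz mod fs = 3.5 kHz.
3.5 kHz ≤ fs/2 = 19 kHz, appears at 3.5 kHz.
81.9 kHz mod fs = 5.9 kHz.
5.9 kHz ≤ fs/2 = 19 kHz, appears at 5.9 kHz.
72.5 kHz mod fs = 34.5 kHz.
34.5 kHz > fs/2 = 19 kHz, folds to fs − 34.5 kHz = 3.5 kHz.
41.5 kHz and 72.5 kHz both map to 3.5 kHz.

3.5 kHz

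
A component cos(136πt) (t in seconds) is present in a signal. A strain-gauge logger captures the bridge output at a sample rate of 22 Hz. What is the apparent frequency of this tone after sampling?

2 Hz

ω = 136π rad/s → f = ω/(2π) = 68 Hz.
68 Hz mod fs = 2 Hz.
2 Hz ≤ fs/2 = 11 Hz, appears at 2 Hz.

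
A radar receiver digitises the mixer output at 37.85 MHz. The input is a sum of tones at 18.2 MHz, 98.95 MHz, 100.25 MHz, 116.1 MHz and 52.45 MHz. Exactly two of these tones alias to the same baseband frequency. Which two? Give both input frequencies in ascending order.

fs/2 = 18.925 MHz.
18.2 MHz ≤ fs/2 = 18.925 MHz, passes unchanged.
98.95 MHz mod fs = 23.25 MHz.
23.25 MHz > fs/2 = 18.925 MHz, folds to fs − 23.25 MHz = 14.6 MHz.
100.25 MHz mod fs = 24.55 MHz.
24.55 MHz > fs/2 = 18.925 MHz, folds to fs − 24.55 MHz = 13.3 MHz.
116.1 MHz mod fs = 2.55 MHz.
2.55 MHz ≤ fs/2 = 18.925 MHz, appears at 2.55 MHz.
52.45 MHz mod fs = 14.6 MHz.
14.6 MHz ≤ fs/2 = 18.925 MHz, appears at 14.6 MHz.
52.45 MHz and 98.95 MHz both map to 14.6 MHz.

52.45 MHz, 98.95 MHz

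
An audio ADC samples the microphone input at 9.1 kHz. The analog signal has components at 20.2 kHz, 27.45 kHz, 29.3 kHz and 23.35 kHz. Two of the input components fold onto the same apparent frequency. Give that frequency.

2 kHz

fs/2 = 4.55 kHz.
20.2 kHz mod fs = 2 kHz.
2 kHz ≤ fs/2 = 4.55 kHz, appears at 2 kHz.
27.45 kHz mod fs = 0.15 kHz.
0.15 kHz ≤ fs/2 = 4.55 kHz, appears at 0.15 kHz.
29.3 kHz mod fs = 2 kHz.
2 kHz ≤ fs/2 = 4.55 kHz, appears at 2 kHz.
23.35 kHz mod fs = 5.15 kHz.
5.15 kHz > fs/2 = 4.55 kHz, folds to fs − 5.15 kHz = 3.95 kHz.
20.2 kHz and 29.3 kHz both map to 2 kHz.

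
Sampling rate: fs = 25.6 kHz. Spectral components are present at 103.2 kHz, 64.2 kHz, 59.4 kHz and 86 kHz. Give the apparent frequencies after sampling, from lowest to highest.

fs/2 = 12.8 kHz.
103.2 kHz mod fs = 0.8 kHz.
0.8 kHz ≤ fs/2 = 12.8 kHz, appears at 0.8 kHz.
64.2 kHz mod fs = 13 kHz.
13 kHz > fs/2 = 12.8 kHz, folds to fs − 13 kHz = 12.6 kHz.
59.4 kHz mod fs = 8.2 kHz.
8.2 kHz ≤ fs/2 = 12.8 kHz, appears at 8.2 kHz.
86 kHz mod fs = 9.2 kHz.
9.2 kHz ≤ fs/2 = 12.8 kHz, appears at 9.2 kHz.
Distinct values: {0.8 kHz, 8.2 kHz, 9.2 kHz, 12.6 kHz}.

0.8 kHz, 8.2 kHz, 9.2 kHz, 12.6 kHz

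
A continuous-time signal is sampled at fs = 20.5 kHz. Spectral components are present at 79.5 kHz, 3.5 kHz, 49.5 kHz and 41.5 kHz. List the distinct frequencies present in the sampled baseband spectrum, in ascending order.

0.5 kHz, 2.5 kHz, 3.5 kHz, 8.5 kHz

fs/2 = 10.25 kHz.
79.5 kHz mod fs = 18 kHz.
18 kHz > fs/2 = 10.25 kHz, folds to fs − 18 kHz = 2.5 kHz.
3.5 kHz ≤ fs/2 = 10.25 kHz, passes unchanged.
49.5 kHz mod fs = 8.5 kHz.
8.5 kHz ≤ fs/2 = 10.25 kHz, appears at 8.5 kHz.
41.5 kHz mod fs = 0.5 kHz.
0.5 kHz ≤ fs/2 = 10.25 kHz, appears at 0.5 kHz.
Distinct values: {0.5 kHz, 2.5 kHz, 3.5 kHz, 8.5 kHz}.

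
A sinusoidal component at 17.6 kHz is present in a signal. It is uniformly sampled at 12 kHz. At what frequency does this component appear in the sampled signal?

5.6 kHz

17.6 kHz mod fs = 5.6 kHz.
5.6 kHz ≤ fs/2 = 6 kHz, appears at 5.6 kHz.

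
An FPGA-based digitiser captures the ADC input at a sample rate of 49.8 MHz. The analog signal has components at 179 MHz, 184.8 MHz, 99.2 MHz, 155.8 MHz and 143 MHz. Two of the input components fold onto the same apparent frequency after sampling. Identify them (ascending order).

fs/2 = 24.9 MHz.
179 MHz mod fs = 29.6 MHz.
29.6 MHz > fs/2 = 24.9 MHz, folds to fs − 29.6 MHz = 20.2 MHz.
184.8 MHz mod fs = 35.4 MHz.
35.4 MHz > fs/2 = 24.9 MHz, folds to fs − 35.4 MHz = 14.4 MHz.
99.2 MHz mod fs = 49.4 MHz.
49.4 MHz > fs/2 = 24.9 MHz, folds to fs − 49.4 MHz = 0.4 MHz.
155.8 MHz mod fs = 6.4 MHz.
6.4 MHz ≤ fs/2 = 24.9 MHz, appears at 6.4 MHz.
143 MHz mod fs = 43.4 MHz.
43.4 MHz > fs/2 = 24.9 MHz, folds to fs − 43.4 MHz = 6.4 MHz.
143 MHz and 155.8 MHz both map to 6.4 MHz.

143 MHz, 155.8 MHz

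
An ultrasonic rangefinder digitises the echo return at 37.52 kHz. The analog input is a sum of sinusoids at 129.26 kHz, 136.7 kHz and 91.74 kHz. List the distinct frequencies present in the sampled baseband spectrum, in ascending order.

fs/2 = 18.76 kHz.
129.26 kHz mod fs = 16.7 kHz.
16.7 kHz ≤ fs/2 = 18.76 kHz, appears at 16.7 kHz.
136.7 kHz mod fs = 24.14 kHz.
24.14 kHz > fs/2 = 18.76 kHz, folds to fs − 24.14 kHz = 13.38 kHz.
91.74 kHz mod fs = 16.7 kHz.
16.7 kHz ≤ fs/2 = 18.76 kHz, appears at 16.7 kHz.
Distinct values: {13.38 kHz, 16.7 kHz}.

13.38 kHz, 16.7 kHz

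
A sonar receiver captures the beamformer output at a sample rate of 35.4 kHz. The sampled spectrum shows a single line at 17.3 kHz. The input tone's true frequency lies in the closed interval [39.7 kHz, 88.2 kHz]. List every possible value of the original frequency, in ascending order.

52.7 kHz, 53.5 kHz, 88.1 kHz

Frequencies that alias to 17.3 kHz are k·fs ± 17.3 kHz for integer k ≥ 0.
k=0: 17.3 kHz.
k=1: 18.1 kHz, 52.7 kHz.
k=2: 53.5 kHz, 88.1 kHz.
k=3: 88.9 kHz, 123.5 kHz.
Within [39.7 kHz, 88.2 kHz]: 52.7 kHz, 53.5 kHz, 88.1 kHz.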